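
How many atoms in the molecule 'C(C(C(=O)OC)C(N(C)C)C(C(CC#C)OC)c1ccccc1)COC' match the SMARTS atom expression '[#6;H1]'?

The query [#6;H1] means: any carbon bearing exactly one hydrogen.
Check the 26 heavy atoms by environment: 3× C (H2) → no; 5× C (H1) → match; 4× O (H0) → no; 5× C (H3) → no; 1× c (aromatic, H0) → no; 5× c (aromatic, H1) → match; 2× C (H0) → no; 1× N (H0) → no.
Summing the matching environments: 5 + 5 = 10 matching atoms.

10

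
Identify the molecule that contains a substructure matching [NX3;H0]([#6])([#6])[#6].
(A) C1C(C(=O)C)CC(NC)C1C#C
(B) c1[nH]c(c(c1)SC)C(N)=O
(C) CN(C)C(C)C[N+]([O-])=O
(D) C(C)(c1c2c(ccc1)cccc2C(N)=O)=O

C

[NX3;H0]([#6])([#6])[#6] describes a trivalent nitrogen with no H, bonded to three carbons (a tertiary amine).
(A) has an N-methylamino group (-NHCH3) but the nitrogen still has one H (H1), not H0.
(B) has a primary amide (-C(=O)NH2) but the amide nitrogen has H2 and only one carbon neighbour.
(C) contains a dimethylamino group (-N(CH3)2), which satisfies every atom and bond constraint.
(D) has a primary amide (-C(=O)NH2) but the amide nitrogen has H2 and only one carbon neighbour.
So the answer is (C).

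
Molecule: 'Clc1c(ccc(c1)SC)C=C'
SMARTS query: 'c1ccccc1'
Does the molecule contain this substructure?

Yes

The pattern c1ccccc1 describes six aromatic carbons in a ring — a benzene ring.
The required atom environment is present in the molecule, so the pattern matches.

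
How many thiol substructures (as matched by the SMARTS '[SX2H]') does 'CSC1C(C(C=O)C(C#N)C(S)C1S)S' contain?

3

[SX2H] is the SMARTS for a thiol: an aliphatic sulfur with two connections, one being H.
The molecule carries 3 separate instances of a thiol (-SH) meeting every constraint; each maps to a distinct set of atoms, giving 3 matches.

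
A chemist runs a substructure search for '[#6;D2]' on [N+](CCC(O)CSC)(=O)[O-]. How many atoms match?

The query [#6;D2] means: any carbon bonded to exactly two heavy atoms.
Check the 10 heavy atoms by environment: 3× C (D2) → match; 1× C (D3) → no; 1× N (charge +1, D3) → no; 1× O (charge -1, D1) → no; 2× O (D1) → no; 1× S (D2) → no; 1× C (D1) → no.
That gives 3 matching atoms.

3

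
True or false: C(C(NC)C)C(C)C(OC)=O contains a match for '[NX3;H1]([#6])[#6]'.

The pattern [NX3;H1]([#6])[#6] describes a trivalent nitrogen with one H, bonded to two carbons — a secondary amine.
The molecule carries an N-methylamino group (-NHCH3), whose atoms satisfy every constraint of the query, so the pattern matches.

True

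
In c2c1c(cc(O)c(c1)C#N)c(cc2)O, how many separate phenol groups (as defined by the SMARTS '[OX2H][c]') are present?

[OX2H][c] is the SMARTS for a phenol: a hydroxyl oxygen attached to an aromatic carbon.
The molecule carries 2 separate instances of a hydroxyl group (-OH) meeting every constraint; each maps to a distinct set of atoms, giving 2 matches.

2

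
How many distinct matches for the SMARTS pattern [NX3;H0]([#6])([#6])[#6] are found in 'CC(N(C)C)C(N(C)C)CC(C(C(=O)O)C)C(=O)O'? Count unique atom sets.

[NX3;H0]([#6])([#6])[#6] is the SMARTS for a tertiary amine: a trivalent nitrogen with no H, bonded to three carbons.
The molecule carries 2 separate instances of a dimethylamino group (-N(CH3)2) meeting every constraint; each maps to a distinct set of atoms, giving 2 matches.

2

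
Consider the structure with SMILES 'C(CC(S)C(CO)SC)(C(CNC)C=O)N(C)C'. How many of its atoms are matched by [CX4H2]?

3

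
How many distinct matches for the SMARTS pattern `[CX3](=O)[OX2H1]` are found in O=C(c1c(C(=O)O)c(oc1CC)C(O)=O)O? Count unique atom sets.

3

[CX3](=O)[OX2H1] is the SMARTS for a carboxylic acid: an sp2 carbon double-bonded to O and single-bonded to an -OH oxygen.
The molecule carries 3 separate instances of a carboxylic acid group (-C(=O)OH) meeting every constraint; each maps to a distinct set of atoms, giving 3 matches.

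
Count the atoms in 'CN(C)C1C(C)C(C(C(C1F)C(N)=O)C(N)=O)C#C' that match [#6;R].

Check the 19 heavy atoms by environment: 6× C (in 6-ring) → match; 1× F (acyclic) → no; 7× C (acyclic) → no; 2× O (acyclic) → no; 3× N (acyclic) → no.
That gives 6 matching atoms.

6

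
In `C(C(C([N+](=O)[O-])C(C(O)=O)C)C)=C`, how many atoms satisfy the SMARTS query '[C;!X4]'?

3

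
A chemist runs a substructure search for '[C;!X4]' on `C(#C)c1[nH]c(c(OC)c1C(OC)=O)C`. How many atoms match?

3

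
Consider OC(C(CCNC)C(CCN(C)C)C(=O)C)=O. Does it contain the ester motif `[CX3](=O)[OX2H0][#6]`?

The pattern [CX3](=O)[OX2H0][#6] describes a carbonyl carbon bonded to an oxygen that is itself bonded to carbon (no H on that O) — an ester.
The closest candidate here is a carboxylic acid group (-C(=O)OH), but the singly-bonded O carries H (OX2H1, not H0). No other fragment satisfies the full query, so there is no match.

No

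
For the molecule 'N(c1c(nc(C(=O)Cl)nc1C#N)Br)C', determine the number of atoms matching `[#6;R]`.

4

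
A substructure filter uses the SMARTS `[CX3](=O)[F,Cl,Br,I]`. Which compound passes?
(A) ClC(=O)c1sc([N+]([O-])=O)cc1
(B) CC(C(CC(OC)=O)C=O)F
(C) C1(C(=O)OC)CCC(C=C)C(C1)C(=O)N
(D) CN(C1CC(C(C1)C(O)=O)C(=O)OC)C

A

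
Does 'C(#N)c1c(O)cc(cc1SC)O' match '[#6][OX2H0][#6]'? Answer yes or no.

No

The pattern [#6][OX2H0][#6] describes an aliphatic oxygen bridging two carbons with no H on the oxygen — an ether.
The closest candidate here is a hydroxyl group (-OH), but the oxygen has H1, not H0 bridging two carbons. No other fragment satisfies the full query, so there is no match.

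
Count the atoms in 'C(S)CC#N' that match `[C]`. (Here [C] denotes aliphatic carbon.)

3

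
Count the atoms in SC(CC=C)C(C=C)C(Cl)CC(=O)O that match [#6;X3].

5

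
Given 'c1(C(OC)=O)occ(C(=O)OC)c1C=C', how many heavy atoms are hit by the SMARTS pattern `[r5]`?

The query [r5] means: r5 matches atoms in a five-membered ring.
Check the 15 heavy atoms by environment: 1× o (aromatic, in 5-ring) → match; 4× c (aromatic, in 5-ring) → match; 6× C (acyclic) → no; 4× O (acyclic) → no.
Summing the matching environments: 1 + 4 = 5 matching atoms.

5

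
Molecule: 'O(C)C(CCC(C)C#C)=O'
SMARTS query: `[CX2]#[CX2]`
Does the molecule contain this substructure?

Yes

The pattern [CX2]#[CX2] describes a carbon-carbon triple bond — an alkyne.
The molecule carries an ethynyl group (-C#CH), whose atoms satisfy every constraint of the query, so the pattern matches.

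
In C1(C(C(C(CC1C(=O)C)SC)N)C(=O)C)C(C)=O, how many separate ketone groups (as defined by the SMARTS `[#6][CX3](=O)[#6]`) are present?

[#6][CX3](=O)[#6] is the SMARTS for a ketone: a carbonyl carbon (no H) flanked by two carbons.
The molecule carries 3 separate instances of an acetyl/ketone group (-C(=O)CH3) meeting every constraint; each maps to a distinct set of atoms, giving 3 matches.

3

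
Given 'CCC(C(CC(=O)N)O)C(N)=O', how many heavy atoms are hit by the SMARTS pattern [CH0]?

2

The query [CH0] means: aliphatic carbon with no attached hydrogen.
Check the 12 heavy atoms by environment: 2× C (H2) → no; 2× C (H1) → no; 2× C (H0) → match; 2× O (H0) → no; 2× N (H2) → no; 1× O (H1) → no; 1× C (H3) → no.
That gives 2 matching atoms.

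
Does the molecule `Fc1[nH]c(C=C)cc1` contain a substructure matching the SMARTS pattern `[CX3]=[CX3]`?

Yes

The pattern [CX3]=[CX3] describes a non-aromatic C=C double bond between two sp2 carbons — an alkene.
The molecule carries a vinyl group (-CH=CH2), whose atoms satisfy every constraint of the query, so the pattern matches.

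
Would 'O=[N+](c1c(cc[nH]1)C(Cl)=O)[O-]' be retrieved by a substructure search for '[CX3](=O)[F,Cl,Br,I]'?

The pattern [CX3](=O)[F,Cl,Br,I] describes a carbonyl carbon bonded to a halogen — an acyl halide.
The molecule carries an acyl chloride (-C(=O)Cl), whose atoms satisfy every constraint of the query, so the pattern matches.

Yes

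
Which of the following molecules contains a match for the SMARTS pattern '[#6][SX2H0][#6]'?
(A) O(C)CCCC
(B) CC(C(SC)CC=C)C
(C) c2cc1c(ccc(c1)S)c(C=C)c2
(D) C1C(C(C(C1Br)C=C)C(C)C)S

B

[#6][SX2H0][#6] describes an aliphatic sulfur bridging two carbons with no H on the sulfur (a thioether).
(A) has a methoxy ether (-OCH3) but the bridging atom is O, not S.
(B) contains a methylthio ether (-SCH3), which satisfies every atom and bond constraint.
(C) has a thiol (-SH) but the sulfur has H1, not H0 bridging two carbons.
(D) has a thiol (-SH) but the sulfur has H1, not H0 bridging two carbons.
So the answer is (B).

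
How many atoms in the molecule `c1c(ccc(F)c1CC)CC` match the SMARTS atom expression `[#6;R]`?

Check the 11 heavy atoms by environment: 6× c (aromatic, in 6-ring) → match; 4× C (acyclic) → no; 1× F (acyclic) → no.
That gives 6 matching atoms.

6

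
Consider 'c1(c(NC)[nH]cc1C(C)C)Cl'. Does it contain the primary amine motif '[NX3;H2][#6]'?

The pattern [NX3;H2][#6] describes a trivalent nitrogen with two H attached to carbon — a primary amine.
The closest candidate here is an N-methylamino group (-NHCH3), but the nitrogen bears two carbons and only one H (H1), not H2. No other fragment satisfies the full query, so there is no match.

No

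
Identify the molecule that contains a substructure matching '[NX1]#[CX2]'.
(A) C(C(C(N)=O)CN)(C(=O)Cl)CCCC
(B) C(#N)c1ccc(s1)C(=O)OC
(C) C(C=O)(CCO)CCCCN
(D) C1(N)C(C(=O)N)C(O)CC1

[NX1]#[CX2] describes a nitrogen triple-bonded to a two-connected carbon (a nitrile).
(A) has a primary amide (-C(=O)NH2) but the nitrogen is NX3, not NX1.
(B) contains a nitrile (-C#N), which satisfies every atom and bond constraint.
(C) has a primary amino group (-NH2) but the nitrogen is NX3 (three connections), not NX1 triple-bonded.
(D) has a primary amino group (-NH2) but the nitrogen is NX3 (three connections), not NX1 triple-bonded.
So the answer is (B).

B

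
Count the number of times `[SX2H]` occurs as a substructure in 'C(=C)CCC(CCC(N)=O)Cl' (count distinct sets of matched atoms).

[SX2H] is the SMARTS for a thiol: an aliphatic sulfur with two connections, one being H.
No fragment in the molecule satisfies every constraint, giving 0 matches.

0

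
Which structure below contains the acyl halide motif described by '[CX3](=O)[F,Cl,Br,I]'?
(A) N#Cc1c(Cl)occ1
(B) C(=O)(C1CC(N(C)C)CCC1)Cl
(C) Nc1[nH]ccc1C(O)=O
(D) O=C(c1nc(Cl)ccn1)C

[CX3](=O)[F,Cl,Br,I] describes a carbonyl carbon bonded to a halogen (an acyl halide).
(A) has a chloro substituent but the Cl is not on a carbonyl carbon.
(B) contains an acyl chloride (-C(=O)Cl), which satisfies every atom and bond constraint.
(C) has a carboxylic acid group (-C(=O)OH) but the carbonyl is bonded to -OH, not to a halogen.
(D) has a chloro substituent but the Cl is not on a carbonyl carbon.
So the answer is (B).

B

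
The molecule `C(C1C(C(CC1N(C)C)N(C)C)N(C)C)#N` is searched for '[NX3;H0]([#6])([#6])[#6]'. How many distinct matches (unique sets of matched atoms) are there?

[NX3;H0]([#6])([#6])[#6] is the SMARTS for a tertiary amine: a trivalent nitrogen with no H, bonded to three carbons.
The molecule carries 3 separate instances of a dimethylamino group (-N(CH3)2) meeting every constraint; each maps to a distinct set of atoms, giving 3 matches.

3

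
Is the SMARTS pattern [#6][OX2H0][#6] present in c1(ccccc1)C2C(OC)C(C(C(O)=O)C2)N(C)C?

Yes

The pattern [#6][OX2H0][#6] describes an aliphatic oxygen bridging two carbons with no H on the oxygen — an ether.
The molecule carries a methoxy ether (-OCH3), whose atoms satisfy every constraint of the query, so the pattern matches.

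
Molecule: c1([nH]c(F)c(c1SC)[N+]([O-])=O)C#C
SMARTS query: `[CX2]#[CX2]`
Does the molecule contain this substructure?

Yes

The pattern [CX2]#[CX2] describes a carbon-carbon triple bond — an alkyne.
The molecule carries an ethynyl group (-C#CH), whose atoms satisfy every constraint of the query, so the pattern matches.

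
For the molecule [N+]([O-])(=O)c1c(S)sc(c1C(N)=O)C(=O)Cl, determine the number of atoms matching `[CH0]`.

2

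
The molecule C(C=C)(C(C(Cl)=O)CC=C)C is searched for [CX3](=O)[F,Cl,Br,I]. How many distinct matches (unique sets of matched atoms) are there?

[CX3](=O)[F,Cl,Br,I] is the SMARTS for an acyl halide: a carbonyl carbon bonded to a halogen.
Exactly one fragment in the molecule meets all constraints, giving 1 match.

1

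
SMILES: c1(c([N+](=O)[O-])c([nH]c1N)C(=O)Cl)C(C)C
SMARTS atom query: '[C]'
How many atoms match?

The query [C] means: uppercase C matches aliphatic (non-aromatic) carbon only.
Check the 15 heavy atoms by environment: 1× n (aromatic) → no; 4× c (aromatic) → no; 4× C → match; 2× O → no; 1× Cl → no; 1× N (charge +1) → no; 1× O (charge -1) → no; 1× N → no.
That gives 4 matching atoms.

4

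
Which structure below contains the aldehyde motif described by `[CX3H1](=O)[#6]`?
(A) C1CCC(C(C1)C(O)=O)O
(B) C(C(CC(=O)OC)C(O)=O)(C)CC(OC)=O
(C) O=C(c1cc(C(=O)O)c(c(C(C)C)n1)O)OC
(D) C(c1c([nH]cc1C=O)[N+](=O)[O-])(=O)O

D

[CX3H1](=O)[#6] describes an sp2 carbon with one H, double-bonded to O and single-bonded to carbon (an aldehyde).
(A) has a carboxylic acid group (-C(=O)OH) but the carbonyl carbon has H0 and is bonded to O, not H1.
(B) has a methyl-ester group (-C(=O)OCH3) but the carbonyl carbon has H0, not H1.
(C) has a carboxylic acid group (-C(=O)OH) but the carbonyl carbon has H0 and is bonded to O, not H1.
(D) contains an aldehyde (-CHO), which satisfies every atom and bond constraint.
So the answer is (D).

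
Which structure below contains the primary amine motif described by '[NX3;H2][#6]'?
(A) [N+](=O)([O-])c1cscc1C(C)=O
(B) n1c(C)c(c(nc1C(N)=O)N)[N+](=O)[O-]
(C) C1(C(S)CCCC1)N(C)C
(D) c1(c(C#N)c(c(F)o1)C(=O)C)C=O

B

[NX3;H2][#6] describes a trivalent nitrogen with two H attached to carbon (a primary amine).
(A) has a nitro group (-[N+](=O)[O-]) but the nitrogen is [N+] with no H, not NX3H2.
(B) contains a primary amino group (-NH2), which satisfies every atom and bond constraint.
(C) has a dimethylamino group (-N(CH3)2) but the nitrogen has H0, not H2.
(D) has a nitrile (-C#N) but the nitrogen is NX1 (triple-bonded), not NX3 with two H.
So the answer is (B).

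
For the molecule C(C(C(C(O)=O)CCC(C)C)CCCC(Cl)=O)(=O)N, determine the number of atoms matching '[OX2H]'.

1

The query [OX2H] means: aliphatic oxygen with two connections, one of which is H — an -OH oxygen.
Check the 19 heavy atoms by environment: 5× C (H2, X4) → no; 3× C (H1, X4) → no; 3× C (H0, X3) → no; 3× O (H0, X1) → no; 1× Cl (H0, X1) → no; 2× C (H3, X4) → no; 1× O (H1, X2) → match; 1× N (H2, X3) → no.
That gives 1 matching atom.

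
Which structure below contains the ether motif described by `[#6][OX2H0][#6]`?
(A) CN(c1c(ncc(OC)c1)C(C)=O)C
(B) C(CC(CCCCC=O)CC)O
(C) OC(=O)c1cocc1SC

[#6][OX2H0][#6] describes an aliphatic oxygen bridging two carbons with no H on the oxygen (an ether).
(A) contains a methoxy ether (-OCH3), which satisfies every atom and bond constraint.
(B) has a hydroxyl group (-OH) but the oxygen has H1, not H0 bridging two carbons.
(C) has a carboxylic acid group (-C(=O)OH) but the -OH oxygen has H1; the =O is OX1, not OX2.
So the answer is (A).

A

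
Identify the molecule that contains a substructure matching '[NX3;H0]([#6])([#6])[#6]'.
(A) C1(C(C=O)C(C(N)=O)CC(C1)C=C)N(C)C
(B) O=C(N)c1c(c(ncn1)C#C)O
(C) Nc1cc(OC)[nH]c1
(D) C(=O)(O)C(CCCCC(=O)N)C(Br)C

[NX3;H0]([#6])([#6])[#6] describes a trivalent nitrogen with no H, bonded to three carbons (a tertiary amine).
(A) contains a dimethylamino group (-N(CH3)2), which satisfies every atom and bond constraint.
(B) has a primary amide (-C(=O)NH2) but the amide nitrogen has H2 and only one carbon neighbour.
(C) has a primary amino group (-NH2) but the nitrogen has H2, not H0 with three carbons.
(D) has a primary amide (-C(=O)NH2) but the amide nitrogen has H2 and only one carbon neighbour.
So the answer is (A).

A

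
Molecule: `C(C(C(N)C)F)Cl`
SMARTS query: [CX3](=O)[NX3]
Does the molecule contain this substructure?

The pattern [CX3](=O)[NX3] describes a carbonyl carbon bonded to a trivalent nitrogen — an amide.
The closest candidate here is a primary amino group (-NH2), but the -NH2 is not attached to a carbonyl carbon. No other fragment satisfies the full query, so there is no match.

No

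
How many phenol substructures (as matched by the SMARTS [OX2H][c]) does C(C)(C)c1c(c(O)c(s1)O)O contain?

3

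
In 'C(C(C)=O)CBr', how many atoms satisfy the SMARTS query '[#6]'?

The query [#6] means: #6 matches any atom with atomic number 6 (carbon, aromatic or aliphatic).
Check the 6 heavy atoms by environment: 4× C → match; 1× Br → no; 1× O → no.
That gives 4 matching atoms.

4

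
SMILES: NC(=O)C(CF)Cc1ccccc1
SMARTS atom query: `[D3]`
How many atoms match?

The query [D3] means: atom with exactly three heavy-atom neighbours.
Check the 13 heavy atoms by environment: 2× C (D2) → no; 2× C (D3) → match; 1× O (D1) → no; 1× N (D1) → no; 1× F (D1) → no; 1× c (aromatic, D3) → match; 5× c (aromatic, D2) → no.
Summing the matching environments: 2 + 1 = 3 matching atoms.

3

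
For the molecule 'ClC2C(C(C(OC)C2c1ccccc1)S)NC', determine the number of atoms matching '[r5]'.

5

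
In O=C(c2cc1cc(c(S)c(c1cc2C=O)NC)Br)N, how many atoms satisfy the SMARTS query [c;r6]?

10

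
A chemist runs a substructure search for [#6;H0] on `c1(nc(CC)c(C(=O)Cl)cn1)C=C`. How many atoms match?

4

The query [#6;H0] means: any carbon with no attached hydrogen.
Check the 13 heavy atoms by environment: 2× n (aromatic, H0) → no; 3× c (aromatic, H0) → match; 1× c (aromatic, H1) → no; 1× C (H1) → no; 2× C (H2) → no; 1× C (H0) → match; 1× O (H0) → no; 1× Cl (H0) → no; 1× C (H3) → no.
Summing the matching environments: 3 + 1 = 4 matching atoms.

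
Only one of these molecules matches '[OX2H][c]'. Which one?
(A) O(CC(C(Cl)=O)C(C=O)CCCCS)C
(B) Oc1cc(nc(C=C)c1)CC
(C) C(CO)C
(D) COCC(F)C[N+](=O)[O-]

B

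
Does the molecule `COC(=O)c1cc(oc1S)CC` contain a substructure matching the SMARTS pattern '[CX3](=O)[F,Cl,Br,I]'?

The pattern [CX3](=O)[F,Cl,Br,I] describes a carbonyl carbon bonded to a halogen — an acyl halide.
The closest candidate here is a methyl-ester group (-C(=O)OCH3), but the carbonyl is bonded to -O-C, not to a halogen. No other fragment satisfies the full query, so there is no match.

No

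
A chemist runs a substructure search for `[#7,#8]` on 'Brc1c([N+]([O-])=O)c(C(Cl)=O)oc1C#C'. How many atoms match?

5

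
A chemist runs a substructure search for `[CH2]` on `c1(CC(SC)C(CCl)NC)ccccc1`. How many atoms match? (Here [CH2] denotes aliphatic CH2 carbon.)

2

The query [CH2] means: aliphatic carbon with exactly two hydrogens.
Check the 15 heavy atoms by environment: 2× C (H2) → match; 2× C (H1) → no; 1× Cl (H0) → no; 1× N (H1) → no; 2× C (H3) → no; 1× S (H0) → no; 1× c (aromatic, H0) → no; 5× c (aromatic, H1) → no.
That gives 2 matching atoms.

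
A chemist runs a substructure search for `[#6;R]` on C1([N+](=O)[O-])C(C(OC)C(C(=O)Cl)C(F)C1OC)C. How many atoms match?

6

The query [#6;R] means: carbon that is part of a ring.
Check the 18 heavy atoms by environment: 6× C (in 6-ring) → match; 1× N (charge +1, acyclic) → no; 1× O (charge -1, acyclic) → no; 4× O (acyclic) → no; 1× F (acyclic) → no; 4× C (acyclic) → no; 1× Cl (acyclic) → no.
That gives 6 matching atoms.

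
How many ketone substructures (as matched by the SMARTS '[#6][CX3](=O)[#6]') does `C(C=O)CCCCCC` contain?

0

[#6][CX3](=O)[#6] is the SMARTS for a ketone: a carbonyl carbon (no H) flanked by two carbons.
The molecule has an aldehyde (-CHO), but the carbonyl carbon has H1, so it is not flanked by two carbons; nothing else fits, so there are 0 matches.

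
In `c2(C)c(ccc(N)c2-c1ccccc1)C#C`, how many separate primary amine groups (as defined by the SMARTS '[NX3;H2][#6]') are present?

[NX3;H2][#6] is the SMARTS for a primary amine: a trivalent nitrogen with two H attached to carbon.
Exactly one fragment in the molecule meets all constraints, giving 1 match.

1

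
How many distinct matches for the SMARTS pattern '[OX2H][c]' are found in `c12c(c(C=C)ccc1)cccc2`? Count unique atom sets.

[OX2H][c] is the SMARTS for a phenol: a hydroxyl oxygen attached to an aromatic carbon.
No fragment in the molecule satisfies every constraint, giving 0 matches.

0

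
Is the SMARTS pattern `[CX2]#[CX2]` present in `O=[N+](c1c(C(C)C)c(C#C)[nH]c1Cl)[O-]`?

The pattern [CX2]#[CX2] describes a carbon-carbon triple bond — an alkyne.
The molecule carries an ethynyl group (-C#CH), whose atoms satisfy every constraint of the query, so the pattern matches.

Yes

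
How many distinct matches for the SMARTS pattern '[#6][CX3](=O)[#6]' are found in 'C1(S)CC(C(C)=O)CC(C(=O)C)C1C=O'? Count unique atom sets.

[#6][CX3](=O)[#6] is the SMARTS for a ketone: a carbonyl carbon (no H) flanked by two carbons.
The molecule carries 2 separate instances of an acetyl/ketone group (-C(=O)CH3) meeting every constraint; each maps to a distinct set of atoms, giving 2 matches.

2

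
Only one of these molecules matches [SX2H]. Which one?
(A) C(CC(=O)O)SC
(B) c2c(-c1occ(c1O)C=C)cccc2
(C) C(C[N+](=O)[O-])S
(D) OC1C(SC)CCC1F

C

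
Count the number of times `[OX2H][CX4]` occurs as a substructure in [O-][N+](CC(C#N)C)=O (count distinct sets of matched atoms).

0

[OX2H][CX4] is the SMARTS for an aliphatic alcohol: a hydroxyl oxygen bound to an sp3 (X4) carbon.
No fragment in the molecule satisfies every constraint, giving 0 matches.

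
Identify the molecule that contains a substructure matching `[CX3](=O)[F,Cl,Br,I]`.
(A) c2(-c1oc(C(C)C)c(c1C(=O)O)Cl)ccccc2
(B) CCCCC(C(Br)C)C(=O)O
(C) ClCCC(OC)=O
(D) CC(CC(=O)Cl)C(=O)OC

D

[CX3](=O)[F,Cl,Br,I] describes a carbonyl carbon bonded to a halogen (an acyl halide).
(A) has a chloro substituent but the Cl is not on a carbonyl carbon.
(B) has a carboxylic acid group (-C(=O)OH) but the carbonyl is bonded to -OH, not to a halogen.
(C) has a methyl-ester group (-C(=O)OCH3) but the carbonyl is bonded to -O-C, not to a halogen.
(D) contains an acyl chloride (-C(=O)Cl), which satisfies every atom and bond constraint.
So the answer is (D).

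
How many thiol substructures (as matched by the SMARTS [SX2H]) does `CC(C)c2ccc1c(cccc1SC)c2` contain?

0

[SX2H] is the SMARTS for a thiol: an aliphatic sulfur with two connections, one being H.
The molecule has a methylthio ether (-SCH3), but the sulfur has H0 (bonded to two carbons), not H1; nothing else fits, so there are 0 matches.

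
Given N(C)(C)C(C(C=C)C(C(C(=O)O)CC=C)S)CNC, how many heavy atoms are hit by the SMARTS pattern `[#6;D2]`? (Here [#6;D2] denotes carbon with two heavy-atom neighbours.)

4

The query [#6;D2] means: any carbon bonded to exactly two heavy atoms.
Check the 19 heavy atoms by environment: 4× C (D2) → match; 5× C (D3) → no; 1× S (D1) → no; 1× N (D3) → no; 5× C (D1) → no; 2× O (D1) → no; 1× N (D2) → no.
That gives 4 matching atoms.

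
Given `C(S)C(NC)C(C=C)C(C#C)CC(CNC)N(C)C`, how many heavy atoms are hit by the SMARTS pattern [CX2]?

The query [CX2] means: C with X2: aliphatic carbon with exactly 2 total connections.
Check the 19 heavy atoms by environment: 11× C (X4) → no; 3× N (X3) → no; 1× S (X2) → no; 2× C (X3) → no; 2× C (X2) → match.
That gives 2 matching atoms.

2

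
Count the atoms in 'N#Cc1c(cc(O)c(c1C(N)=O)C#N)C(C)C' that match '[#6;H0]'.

8

The query [#6;H0] means: any carbon with no attached hydrogen.
Check the 17 heavy atoms by environment: 5× c (aromatic, H0) → match; 1× c (aromatic, H1) → no; 3× C (H0) → match; 1× O (H0) → no; 1× N (H2) → no; 2× N (H0) → no; 1× O (H1) → no; 1× C (H1) → no; 2× C (H3) → no.
Summing the matching environments: 5 + 3 = 8 matching atoms.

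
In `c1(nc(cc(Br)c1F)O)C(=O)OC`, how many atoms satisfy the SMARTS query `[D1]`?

5

The query [D1] means: atom with exactly one heavy-atom neighbour (degree 1).
Check the 13 heavy atoms by environment: 1× n (aromatic, D2) → no; 4× c (aromatic, D3) → no; 1× c (aromatic, D2) → no; 2× O (D1) → match; 1× C (D3) → no; 1× O (D2) → no; 1× C (D1) → match; 1× F (D1) → match; 1× Br (D1) → match.
Summing the matching environments: 2 + 1 + 1 + 1 = 5 matching atoms.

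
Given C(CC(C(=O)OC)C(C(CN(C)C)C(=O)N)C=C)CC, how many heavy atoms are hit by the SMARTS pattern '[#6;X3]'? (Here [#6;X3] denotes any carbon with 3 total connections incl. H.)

4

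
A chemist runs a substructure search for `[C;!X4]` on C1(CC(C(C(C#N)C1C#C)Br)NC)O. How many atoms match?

3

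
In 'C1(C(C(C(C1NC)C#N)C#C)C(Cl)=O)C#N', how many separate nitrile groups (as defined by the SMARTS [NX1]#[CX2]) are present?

2

[NX1]#[CX2] is the SMARTS for a nitrile: a nitrogen triple-bonded to a two-connected carbon.
The molecule carries 2 separate instances of a nitrile (-C#N) meeting every constraint; each maps to a distinct set of atoms, giving 2 matches.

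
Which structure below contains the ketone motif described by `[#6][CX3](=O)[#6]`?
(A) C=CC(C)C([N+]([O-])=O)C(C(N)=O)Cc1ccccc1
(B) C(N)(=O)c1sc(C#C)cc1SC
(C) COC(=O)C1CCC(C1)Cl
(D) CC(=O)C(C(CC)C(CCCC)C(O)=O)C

[#6][CX3](=O)[#6] describes a carbonyl carbon (no H) flanked by two carbons (a ketone).
(A) has a primary amide (-C(=O)NH2) but one neighbour of the carbonyl carbon is N, not C.
(B) has a primary amide (-C(=O)NH2) but one neighbour of the carbonyl carbon is N, not C.
(C) has a methyl-ester group (-C(=O)OCH3) but one neighbour of the carbonyl carbon is O, not C.
(D) contains an acetyl/ketone group (-C(=O)CH3), which satisfies every atom and bond constraint.
So the answer is (D).

D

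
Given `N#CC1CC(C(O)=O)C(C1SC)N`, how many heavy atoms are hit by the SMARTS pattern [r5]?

Check the 13 heavy atoms by environment: 5× C (in 5-ring) → match; 3× C (acyclic) → no; 2× O (acyclic) → no; 1× S (acyclic) → no; 2× N (acyclic) → no.
That gives 5 matching atoms.

5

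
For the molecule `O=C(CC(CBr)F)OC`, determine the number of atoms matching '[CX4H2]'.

2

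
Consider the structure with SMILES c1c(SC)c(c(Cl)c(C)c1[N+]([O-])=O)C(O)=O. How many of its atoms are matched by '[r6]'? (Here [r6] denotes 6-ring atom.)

The query [r6] means: r6 matches atoms in a six-membered ring.
Check the 16 heavy atoms by environment: 6× c (aromatic, in 6-ring) → match; 1× Cl (acyclic) → no; 3× C (acyclic) → no; 3× O (acyclic) → no; 1× N (charge +1, acyclic) → no; 1× O (charge -1, acyclic) → no; 1× S (acyclic) → no.
That gives 6 matching atoms.

6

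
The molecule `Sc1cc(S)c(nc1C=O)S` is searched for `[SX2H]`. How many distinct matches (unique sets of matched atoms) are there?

3

[SX2H] is the SMARTS for a thiol: an aliphatic sulfur with two connections, one being H.
The molecule carries 3 separate instances of a thiol (-SH) meeting every constraint; each maps to a distinct set of atoms, giving 3 matches.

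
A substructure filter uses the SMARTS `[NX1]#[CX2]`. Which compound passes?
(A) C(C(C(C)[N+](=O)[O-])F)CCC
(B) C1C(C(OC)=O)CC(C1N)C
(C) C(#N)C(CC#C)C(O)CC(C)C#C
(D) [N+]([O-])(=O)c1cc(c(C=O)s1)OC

C

[NX1]#[CX2] describes a nitrogen triple-bonded to a two-connected carbon (a nitrile).
(A) has a nitro group (-[N+](=O)[O-]) but there is no C#N triple bond.
(B) has a primary amino group (-NH2) but the nitrogen is NX3 (three connections), not NX1 triple-bonded.
(C) contains a nitrile (-C#N), which satisfies every atom and bond constraint.
(D) has a nitro group (-[N+](=O)[O-]) but there is no C#N triple bond.
So the answer is (C).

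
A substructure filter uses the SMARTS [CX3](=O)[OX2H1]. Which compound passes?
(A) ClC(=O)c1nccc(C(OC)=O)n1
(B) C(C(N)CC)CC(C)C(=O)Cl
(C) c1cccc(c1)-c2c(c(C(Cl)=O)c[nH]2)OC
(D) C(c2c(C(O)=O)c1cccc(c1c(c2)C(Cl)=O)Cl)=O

D

[CX3](=O)[OX2H1] describes an sp2 carbon double-bonded to O and single-bonded to an -OH oxygen (a carboxylic acid).
(A) has a methyl-ester group (-C(=O)OCH3) but the singly-bonded O has no H (OX2H0, not OX2H1).
(B) has an acyl chloride (-C(=O)Cl) but the carbonyl is bonded to Cl, not to an -OH oxygen.
(C) has an acyl chloride (-C(=O)Cl) but the carbonyl is bonded to Cl, not to an -OH oxygen.
(D) contains a carboxylic acid group (-C(=O)OH), which satisfies every atom and bond constraint.
So the answer is (D).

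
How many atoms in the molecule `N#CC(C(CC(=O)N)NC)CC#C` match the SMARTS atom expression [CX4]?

The query [CX4] means: C with X4: aliphatic carbon with exactly 4 total connections (bonds + H).
Check the 13 heavy atoms by environment: 5× C (X4) → match; 2× N (X3) → no; 3× C (X2) → no; 1× N (X1) → no; 1× C (X3) → no; 1× O (X1) → no.
That gives 5 matching atoms.

5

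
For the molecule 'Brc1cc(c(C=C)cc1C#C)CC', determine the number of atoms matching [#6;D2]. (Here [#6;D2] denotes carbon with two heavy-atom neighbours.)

5

Check the 13 heavy atoms by environment: 2× c (aromatic, D2) → match; 4× c (aromatic, D3) → no; 3× C (D2) → match; 3× C (D1) → no; 1× Br (D1) → no.
Summing the matching environments: 2 + 3 = 5 matching atoms.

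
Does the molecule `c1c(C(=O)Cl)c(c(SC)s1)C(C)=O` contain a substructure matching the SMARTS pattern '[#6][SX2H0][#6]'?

The pattern [#6][SX2H0][#6] describes an aliphatic sulfur bridging two carbons with no H on the sulfur — a thioether.
The molecule carries a methylthio ether (-SCH3), whose atoms satisfy every constraint of the query, so the pattern matches.

Yes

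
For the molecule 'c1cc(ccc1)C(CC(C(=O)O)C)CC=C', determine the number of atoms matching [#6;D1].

The query [#6;D1] means: carbon bonded to exactly one heavy atom.
Check the 16 heavy atoms by environment: 2× C (D1) → match; 3× C (D3) → no; 3× C (D2) → no; 2× O (D1) → no; 1× c (aromatic, D3) → no; 5× c (aromatic, D2) → no.
That gives 2 matching atoms.

2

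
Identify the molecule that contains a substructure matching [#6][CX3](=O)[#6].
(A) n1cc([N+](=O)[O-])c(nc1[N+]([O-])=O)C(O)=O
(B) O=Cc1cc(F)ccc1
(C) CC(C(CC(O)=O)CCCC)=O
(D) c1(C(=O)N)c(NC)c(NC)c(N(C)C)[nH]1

C

[#6][CX3](=O)[#6] describes a carbonyl carbon (no H) flanked by two carbons (a ketone).
(A) has a carboxylic acid group (-C(=O)OH) but one neighbour of the carbonyl carbon is O, not C.
(B) has an aldehyde (-CHO) but the carbonyl carbon has H1, so it is not flanked by two carbons.
(C) contains an acetyl/ketone group (-C(=O)CH3), which satisfies every atom and bond constraint.
(D) has a primary amide (-C(=O)NH2) but one neighbour of the carbonyl carbon is N, not C.
So the answer is (C).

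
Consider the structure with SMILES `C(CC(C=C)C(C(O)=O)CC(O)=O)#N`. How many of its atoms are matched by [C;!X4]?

Check the 14 heavy atoms by environment: 4× C (X4) → no; 1× C (X2) → match; 1× N (X1) → no; 4× C (X3) → match; 2× O (X1) → no; 2× O (X2) → no.
Summing the matching environments: 1 + 4 = 5 matching atoms.

5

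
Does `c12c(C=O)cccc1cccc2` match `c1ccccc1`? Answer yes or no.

The pattern c1ccccc1 describes six aromatic carbons in a ring — a benzene ring.
The required atom environment is present in the molecule, so the pattern matches.

Yes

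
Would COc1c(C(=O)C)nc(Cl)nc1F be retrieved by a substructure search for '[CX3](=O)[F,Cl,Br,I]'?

The pattern [CX3](=O)[F,Cl,Br,I] describes a carbonyl carbon bonded to a halogen — an acyl halide.
The closest candidate here is a chloro substituent, but the Cl is not on a carbonyl carbon. No other fragment satisfies the full query, so there is no match.

No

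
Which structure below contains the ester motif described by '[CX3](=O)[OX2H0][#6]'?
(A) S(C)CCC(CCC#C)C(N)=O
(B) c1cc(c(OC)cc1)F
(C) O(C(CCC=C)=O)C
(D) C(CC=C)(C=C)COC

C

[CX3](=O)[OX2H0][#6] describes a carbonyl carbon bonded to an oxygen that is itself bonded to carbon (no H on that O) (an ester).
(A) has a primary amide (-C(=O)NH2) but the carbonyl is bonded to N, not to an O-C linkage.
(B) has a methoxy ether (-OCH3) but the ether oxygen is not adjacent to a C=O carbon.
(C) contains a methyl-ester group (-C(=O)OCH3), which satisfies every atom and bond constraint.
(D) has a methoxy ether (-OCH3) but the ether oxygen is not adjacent to a C=O carbon.
So the answer is (C).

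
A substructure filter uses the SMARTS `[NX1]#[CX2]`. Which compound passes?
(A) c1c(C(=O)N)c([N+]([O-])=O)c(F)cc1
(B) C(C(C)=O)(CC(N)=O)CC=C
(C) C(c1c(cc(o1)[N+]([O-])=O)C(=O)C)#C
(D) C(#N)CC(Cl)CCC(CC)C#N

[NX1]#[CX2] describes a nitrogen triple-bonded to a two-connected carbon (a nitrile).
(A) has a nitro group (-[N+](=O)[O-]) but there is no C#N triple bond.
(B) has a primary amide (-C(=O)NH2) but the nitrogen is NX3, not NX1.
(C) has a nitro group (-[N+](=O)[O-]) but there is no C#N triple bond.
(D) contains a nitrile (-C#N), which satisfies every atom and bond constraint.
So the answer is (D).

D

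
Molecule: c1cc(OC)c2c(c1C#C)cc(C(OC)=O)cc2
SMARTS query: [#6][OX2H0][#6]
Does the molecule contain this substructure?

The pattern [#6][OX2H0][#6] describes an aliphatic oxygen bridging two carbons with no H on the oxygen — an ether.
The molecule carries a methoxy ether (-OCH3), whose atoms satisfy every constraint of the query, so the pattern matches.

Yes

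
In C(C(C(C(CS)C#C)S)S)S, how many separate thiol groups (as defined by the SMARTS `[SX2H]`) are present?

[SX2H] is the SMARTS for a thiol: an aliphatic sulfur with two connections, one being H.
The molecule carries 4 separate instances of a thiol (-SH) meeting every constraint; each maps to a distinct set of atoms, giving 4 matches.

4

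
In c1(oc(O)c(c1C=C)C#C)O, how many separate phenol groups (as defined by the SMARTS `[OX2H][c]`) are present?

2

[OX2H][c] is the SMARTS for a phenol: a hydroxyl oxygen attached to an aromatic carbon.
The molecule carries 2 separate instances of a hydroxyl group (-OH) meeting every constraint; each maps to a distinct set of atoms, giving 2 matches.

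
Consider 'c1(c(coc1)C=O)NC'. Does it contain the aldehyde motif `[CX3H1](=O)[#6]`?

Yes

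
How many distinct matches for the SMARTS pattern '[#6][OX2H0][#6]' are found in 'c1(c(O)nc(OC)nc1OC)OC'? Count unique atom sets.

3

[#6][OX2H0][#6] is the SMARTS for an ether: an aliphatic oxygen bridging two carbons with no H on the oxygen.
The molecule carries 3 separate instances of a methoxy ether (-OCH3) meeting every constraint; each maps to a distinct set of atoms, giving 3 matches.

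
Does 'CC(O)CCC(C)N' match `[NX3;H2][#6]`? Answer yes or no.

Yes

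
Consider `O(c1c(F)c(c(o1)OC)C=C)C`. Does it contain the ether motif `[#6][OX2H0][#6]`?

Yes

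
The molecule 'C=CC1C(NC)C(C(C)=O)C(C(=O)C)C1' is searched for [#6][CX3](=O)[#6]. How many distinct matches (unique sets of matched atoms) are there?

2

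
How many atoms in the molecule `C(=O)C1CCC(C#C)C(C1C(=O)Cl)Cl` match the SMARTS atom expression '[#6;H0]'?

2

The query [#6;H0] means: any carbon with no attached hydrogen.
Check the 14 heavy atoms by environment: 2× C (H2) → no; 6× C (H1) → no; 2× Cl (H0) → no; 2× C (H0) → match; 2× O (H0) → no.
That gives 2 matching atoms.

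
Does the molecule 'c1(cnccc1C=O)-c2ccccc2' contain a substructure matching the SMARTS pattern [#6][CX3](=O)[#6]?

No

The pattern [#6][CX3](=O)[#6] describes a carbonyl carbon (no H) flanked by two carbons — a ketone.
The closest candidate here is an aldehyde (-CHO), but the carbonyl carbon has H1, so it is not flanked by two carbons. No other fragment satisfies the full query, so there is no match.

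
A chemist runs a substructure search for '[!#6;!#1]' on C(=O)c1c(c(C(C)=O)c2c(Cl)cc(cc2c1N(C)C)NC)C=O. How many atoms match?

6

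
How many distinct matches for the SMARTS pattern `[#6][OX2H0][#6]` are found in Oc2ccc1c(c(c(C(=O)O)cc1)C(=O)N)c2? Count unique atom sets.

[#6][OX2H0][#6] is the SMARTS for an ether: an aliphatic oxygen bridging two carbons with no H on the oxygen.
The molecule has a carboxylic acid group (-C(=O)OH), but the -OH oxygen has H1; the =O is OX1, not OX2; nothing else fits, so there are 0 matches.

0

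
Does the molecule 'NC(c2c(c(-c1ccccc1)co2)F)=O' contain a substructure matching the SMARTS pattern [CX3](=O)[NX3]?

Yes

The pattern [CX3](=O)[NX3] describes a carbonyl carbon bonded to a trivalent nitrogen — an amide.
The molecule carries a primary amide (-C(=O)NH2), whose atoms satisfy every constraint of the query, so the pattern matches.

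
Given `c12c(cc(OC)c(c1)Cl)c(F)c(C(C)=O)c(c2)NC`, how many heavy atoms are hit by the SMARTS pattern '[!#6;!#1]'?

The query [!#6;!#1] means: not carbon and not hydrogen — any heteroatom.
Check the 19 heavy atoms by environment: 10× c (aromatic) → no; 2× O → match; 4× C → no; 1× Cl → match; 1× N → match; 1× F → match.
Summing the matching environments: 2 + 1 + 1 + 1 = 5 matching atoms.

5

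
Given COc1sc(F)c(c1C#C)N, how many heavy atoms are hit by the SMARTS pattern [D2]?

The query [D2] means: atom with exactly two heavy-atom neighbours.
Check the 11 heavy atoms by environment: 1× s (aromatic, D2) → match; 4× c (aromatic, D3) → no; 1× O (D2) → match; 2× C (D1) → no; 1× N (D1) → no; 1× F (D1) → no; 1× C (D2) → match.
Summing the matching environments: 1 + 1 + 1 = 3 matching atoms.

3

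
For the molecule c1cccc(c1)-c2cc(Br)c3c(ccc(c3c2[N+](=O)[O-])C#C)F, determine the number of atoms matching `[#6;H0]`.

9

Check the 23 heavy atoms by environment: 8× c (aromatic, H0) → match; 8× c (aromatic, H1) → no; 1× N (charge +1, H0) → no; 1× O (charge -1, H0) → no; 1× O (H0) → no; 1× C (H0) → match; 1× C (H1) → no; 1× F (H0) → no; 1× Br (H0) → no.
Summing the matching environments: 8 + 1 = 9 matching atoms.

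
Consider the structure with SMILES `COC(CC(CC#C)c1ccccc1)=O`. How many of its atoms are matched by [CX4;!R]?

4

The query [CX4;!R] means: aliphatic carbon with four total connections, not in a ring.
Check the 15 heavy atoms by environment: 4× C (X4, acyclic) → match; 2× C (X2, acyclic) → no; 6× c (aromatic, X3, in 6-ring) → no; 1× C (X3, acyclic) → no; 1× O (X1, acyclic) → no; 1× O (X2, acyclic) → no.
That gives 4 matching atoms.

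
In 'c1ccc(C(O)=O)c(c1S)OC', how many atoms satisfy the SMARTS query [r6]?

The query [r6] means: r6 matches atoms in a six-membered ring.
Check the 12 heavy atoms by environment: 6× c (aromatic, in 6-ring) → match; 3× O (acyclic) → no; 2× C (acyclic) → no; 1× S (acyclic) → no.
That gives 6 matching atoms.

6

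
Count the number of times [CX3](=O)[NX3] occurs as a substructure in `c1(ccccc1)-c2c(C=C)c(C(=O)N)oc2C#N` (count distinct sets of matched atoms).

1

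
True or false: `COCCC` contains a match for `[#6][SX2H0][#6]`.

False

The pattern [#6][SX2H0][#6] describes an aliphatic sulfur bridging two carbons with no H on the sulfur — a thioether.
The closest candidate here is a methoxy ether (-OCH3), but the bridging atom is O, not S. No other fragment satisfies the full query, so there is no match.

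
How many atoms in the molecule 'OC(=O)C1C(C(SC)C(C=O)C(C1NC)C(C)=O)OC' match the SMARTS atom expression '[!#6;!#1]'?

7

The query [!#6;!#1] means: not carbon and not hydrogen — any heteroatom.
Check the 20 heavy atoms by environment: 13× C → no; 5× O → match; 1× N → match; 1× S → match.
Summing the matching environments: 5 + 1 + 1 = 7 matching atoms.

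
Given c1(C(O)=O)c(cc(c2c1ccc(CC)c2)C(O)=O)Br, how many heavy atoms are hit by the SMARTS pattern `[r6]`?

10

Check the 19 heavy atoms by environment: 10× c (aromatic, in 6-ring) → match; 4× C (acyclic) → no; 4× O (acyclic) → no; 1× Br (acyclic) → no.
That gives 10 matching atoms.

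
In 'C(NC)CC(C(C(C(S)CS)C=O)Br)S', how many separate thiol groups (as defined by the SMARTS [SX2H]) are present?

3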